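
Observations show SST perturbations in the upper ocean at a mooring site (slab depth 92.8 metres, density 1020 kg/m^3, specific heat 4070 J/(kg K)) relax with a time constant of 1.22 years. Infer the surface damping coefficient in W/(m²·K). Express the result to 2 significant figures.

Areal heat capacity C = ρ c_p D = 1020 × 4070 × 92.8 = 3.85×10^8 J/(m²·K).
τ = 1.22 years = 3.85×10^7 s.
λ = C / τ = 3.85×10^8 / 3.85×10^7 = 10.0 W/(m²·K).

10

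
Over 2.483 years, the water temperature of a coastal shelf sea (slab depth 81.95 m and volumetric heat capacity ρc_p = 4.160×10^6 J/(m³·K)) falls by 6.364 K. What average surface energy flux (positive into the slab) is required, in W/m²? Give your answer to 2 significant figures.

-28

Areal heat capacity C = ρc_p × D = 4.160×10^6 × 81.95 = 3.41×10^8 J/(m²·K).
Required heat per unit area: Q = C ΔT = 3.41×10^8 × -6.364 = -2.17×10^9 J/m².
Flux F = Q / Δt = -2.17×10^9 / 7.84×10^7 s = -27.7 W/m².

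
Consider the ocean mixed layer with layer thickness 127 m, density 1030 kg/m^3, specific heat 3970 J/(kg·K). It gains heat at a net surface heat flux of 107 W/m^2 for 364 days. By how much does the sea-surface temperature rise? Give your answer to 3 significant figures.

Areal heat capacity C = ρ c_p D = 1030 × 3970 × 127 = 5.19×10^8 J m⁻² K⁻¹.
Net heat input Q = F Δt = 107 × (364 days × 86400 s/day) = 3.37×10^9 J/m².
ΔT = Q / C = 3.37×10^9 / 5.19×10^8 = 6.48 K.

6.48 K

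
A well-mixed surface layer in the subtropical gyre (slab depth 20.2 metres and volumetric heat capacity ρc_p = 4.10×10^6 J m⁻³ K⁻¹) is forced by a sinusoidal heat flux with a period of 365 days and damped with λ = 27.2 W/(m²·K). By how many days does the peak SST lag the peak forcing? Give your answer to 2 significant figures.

Areal heat capacity C = ρc_p × D = 4.10×10^6 × 20.2 = 8.28×10^7 J m⁻² K⁻¹.
ω = 2π / 3.15×10^7 s = 1.99×10^-7 s⁻¹.
Phase lag φ = arctan(Cω/λ) = arctan(16.5/27.2) = 0.545 rad.
Time lag = φ / ω = 0.545 / 1.99×10^-7 = 2.74×10^6 s = 31.7 days.

32 days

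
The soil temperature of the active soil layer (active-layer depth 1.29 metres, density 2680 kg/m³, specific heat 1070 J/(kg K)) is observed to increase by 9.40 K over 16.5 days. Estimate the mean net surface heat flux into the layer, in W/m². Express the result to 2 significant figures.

Areal heat capacity C = ρ c_p D = 2680 × 1070 × 1.29 = 3.70×10^6 J/(m²·K).
Required heat per unit area: Q = C ΔT = 3.70×10^6 × 9.40 = 3.48×10^7 J/m².
Flux F = Q / Δt = 3.48×10^7 / 1.43×10^6 s = 24.4 W/m².

24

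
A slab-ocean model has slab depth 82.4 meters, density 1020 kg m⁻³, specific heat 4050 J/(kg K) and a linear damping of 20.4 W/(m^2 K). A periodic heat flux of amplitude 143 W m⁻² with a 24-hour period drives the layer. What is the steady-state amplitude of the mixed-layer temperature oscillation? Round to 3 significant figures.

Areal heat capacity C = ρ c_p D = 1020 × 4050 × 82.4 = 3.40×10^8 J/(m²·K).
Angular frequency ω = 2π / T = 2π / 86400 s = 7.27×10^-5 s⁻¹.
√((Cω)² + λ²) = √((24800)² + 20.4²) = 24800 W/(m²·K).
Amplitude A = F₀ / √((Cω)²+λ²) = 143 / 24800 = 0.00578 K.

0.00578 K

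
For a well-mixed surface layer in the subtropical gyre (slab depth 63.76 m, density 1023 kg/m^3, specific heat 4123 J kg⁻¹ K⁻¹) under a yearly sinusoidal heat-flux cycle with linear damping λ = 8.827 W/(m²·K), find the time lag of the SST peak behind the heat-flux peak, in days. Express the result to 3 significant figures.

Areal heat capacity C = ρ c_p D = 1023 × 4123 × 63.76 = 2.69×10^8 J/(m²·K).
ω = 2π / 3.15×10^7 s = 1.99×10^-7 s⁻¹.
Phase lag φ = arctan(Cω/λ) = arctan(53.6/8.827) = 1.41 rad.
Time lag = φ / ω = 1.41 / 1.99×10^-7 = 7.06×10^6 s = 81.8 days.

81.8 days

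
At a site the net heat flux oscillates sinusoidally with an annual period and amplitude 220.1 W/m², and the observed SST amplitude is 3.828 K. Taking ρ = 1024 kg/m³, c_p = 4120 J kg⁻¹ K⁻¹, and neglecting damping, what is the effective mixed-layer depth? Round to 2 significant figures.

68 m

ω = 2π / 3.15×10^7 s = 1.99×10^-7 s⁻¹.
Required C = F₀ / (A ω) = 220.1 / (3.828 × 1.99×10^-7) = 2.89×10^8 J/(m²·K).
D = C / (ρ c_p) = 2.89×10^8 / (1024 × 4120) = 68.4 m.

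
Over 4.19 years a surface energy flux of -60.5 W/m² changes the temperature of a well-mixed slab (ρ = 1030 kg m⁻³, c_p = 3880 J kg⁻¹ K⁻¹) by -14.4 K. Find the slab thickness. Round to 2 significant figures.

Heat input Q = F Δt = -60.5 × 1.32×10^8 s = -8.00×10^9 J/m².
Required areal heat capacity C = Q / ΔT = 5.56×10^8 J/(m²·K).
Depth D = C / (ρ c_p) = 5.56×10^8 / (1030 × 3880) = 139 m.

140 m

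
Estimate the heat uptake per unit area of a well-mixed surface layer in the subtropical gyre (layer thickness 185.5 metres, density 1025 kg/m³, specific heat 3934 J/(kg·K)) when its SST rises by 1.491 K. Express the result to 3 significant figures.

Areal heat capacity C = ρ c_p D = 1025 × 3934 × 185.5 = 7.48×10^8 J/(m^2 K).
ΔQ = C ΔT = 7.48×10^8 × 1.491 = 1.12×10^9 J/m².

1.12×10^9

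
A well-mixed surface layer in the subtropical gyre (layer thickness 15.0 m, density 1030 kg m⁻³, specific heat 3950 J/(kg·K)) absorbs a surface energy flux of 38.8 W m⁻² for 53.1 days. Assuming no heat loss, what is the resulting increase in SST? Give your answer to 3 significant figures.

Areal heat capacity C = ρ c_p D = 1030 × 3950 × 15.0 = 6.10×10^7 J m⁻² K⁻¹.
Net heat input Q = F Δt = 38.8 × (53.1 days × 86400 s/day) = 1.78×10^8 J/m².
ΔT = Q / C = 1.78×10^8 / 6.10×10^7 = 2.92 K.

2.92 K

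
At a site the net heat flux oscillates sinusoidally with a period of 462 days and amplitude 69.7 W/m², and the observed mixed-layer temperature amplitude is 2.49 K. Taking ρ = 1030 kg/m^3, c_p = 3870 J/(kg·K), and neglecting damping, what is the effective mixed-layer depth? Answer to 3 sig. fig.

44.6 m

ω = 2π / 3.99×10^7 s = 1.57×10^-7 s⁻¹.
Required C = F₀ / (A ω) = 69.7 / (2.49 × 1.57×10^-7) = 1.78×10^8 J/(m²·K).
D = C / (ρ c_p) = 1.78×10^8 / (1030 × 3870) = 44.6 m.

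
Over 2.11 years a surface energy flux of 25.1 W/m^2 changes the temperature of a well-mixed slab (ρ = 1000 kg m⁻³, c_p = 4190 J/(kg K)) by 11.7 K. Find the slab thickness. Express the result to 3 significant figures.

Heat input Q = F Δt = 25.1 × 6.66×10^7 s = 1.67×10^9 J/m².
Required areal heat capacity C = Q / ΔT = 1.43×10^8 J/(m²·K).
Depth D = C / (ρ c_p) = 1.43×10^8 / (1000 × 4190) = 34.1 m.

34.1 m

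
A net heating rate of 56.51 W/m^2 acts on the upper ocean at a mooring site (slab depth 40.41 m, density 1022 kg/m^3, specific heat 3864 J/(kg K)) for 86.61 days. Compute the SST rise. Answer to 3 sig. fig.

Areal heat capacity C = ρ c_p D = 1022 × 3864 × 40.41 = 1.60×10^8 J/(m^2 K).
Net heat input Q = F Δt = 56.51 × (86.61 days × 86400 s/day) = 4.23×10^8 J/m².
ΔT = Q / C = 4.23×10^8 / 1.60×10^8 = 2.65 K.

2.65 K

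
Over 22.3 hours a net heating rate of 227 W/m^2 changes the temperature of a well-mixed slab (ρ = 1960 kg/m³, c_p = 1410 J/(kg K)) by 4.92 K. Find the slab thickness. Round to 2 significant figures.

Heat input Q = F Δt = 227 × 80300 s = 1.82×10^7 J/m².
Required areal heat capacity C = Q / ΔT = 3.70×10^6 J/(m²·K).
Depth D = C / (ρ c_p) = 3.70×10^6 / (1960 × 1410) = 1.34 m.

1.3 m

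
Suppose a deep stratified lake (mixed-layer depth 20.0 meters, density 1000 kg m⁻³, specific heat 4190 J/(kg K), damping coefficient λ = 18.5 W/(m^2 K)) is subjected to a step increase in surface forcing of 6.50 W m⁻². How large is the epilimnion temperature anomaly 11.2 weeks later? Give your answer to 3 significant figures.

0.273 K

Areal heat capacity C = ρ c_p D = 1000 × 4190 × 20.0 = 8.38×10^7 J m⁻² K⁻¹.
τ = C / λ = 8.38×10^7 / 18.5 = 4.53×10^6 s.
Equilibrium anomaly ΔT_eq = F / λ = 6.50 / 18.5 = 0.351 K.
t = 11.2 weeks = 6.77×10^6 s, so t/τ = 1.50.
ΔT(t) = ΔT_eq (1 − e^(−t/τ)) = 0.351 × (1 − e^−1.50) = 0.273 K.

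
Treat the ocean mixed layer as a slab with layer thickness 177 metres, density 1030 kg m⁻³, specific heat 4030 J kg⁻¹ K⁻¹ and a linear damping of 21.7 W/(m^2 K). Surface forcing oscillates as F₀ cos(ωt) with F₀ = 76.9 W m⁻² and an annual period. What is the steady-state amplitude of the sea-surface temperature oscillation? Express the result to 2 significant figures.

Areal heat capacity C = ρ c_p D = 1030 × 4030 × 177 = 7.35×10^8 J/(m^2 K).
Angular frequency ω = 2π / T = 2π / 3.15×10^7 s = 1.99×10^-7 s⁻¹.
√((Cω)² + λ²) = √((146)² + 21.7²) = 148 W/(m²·K).
Amplitude A = F₀ / √((Cω)²+λ²) = 76.9 / 148 = 0.520 K.

0.52 K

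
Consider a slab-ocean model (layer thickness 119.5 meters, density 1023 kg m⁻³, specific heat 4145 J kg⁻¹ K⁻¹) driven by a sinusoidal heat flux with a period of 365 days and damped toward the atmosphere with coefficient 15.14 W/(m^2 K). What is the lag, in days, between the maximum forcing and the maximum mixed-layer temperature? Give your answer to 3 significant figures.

Areal heat capacity C = ρ c_p D = 1023 × 4145 × 119.5 = 5.07×10^8 J/(m^2 K).
ω = 2π / 3.15×10^7 s = 1.99×10^-7 s⁻¹.
Phase lag φ = arctan(Cω/λ) = arctan(101/15.14) = 1.42 rad.
Time lag = φ / ω = 1.42 / 1.99×10^-7 = 7.14×10^6 s = 82.6 days.

82.6 days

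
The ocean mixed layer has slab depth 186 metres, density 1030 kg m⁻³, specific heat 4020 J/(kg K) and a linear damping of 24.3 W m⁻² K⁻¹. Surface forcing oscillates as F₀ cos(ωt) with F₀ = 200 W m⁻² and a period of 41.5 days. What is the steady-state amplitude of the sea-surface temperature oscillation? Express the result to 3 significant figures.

0.148 K

Areal heat capacity C = ρ c_p D = 1030 × 4020 × 186 = 7.70×10^8 J/(m^2 K).
Angular frequency ω = 2π / T = 2π / 3.59×10^6 s = 1.75×10^-6 s⁻¹.
√((Cω)² + λ²) = √((1350)² + 24.3²) = 1350 W/(m²·K).
Amplitude A = F₀ / √((Cω)²+λ²) = 200 / 1350 = 0.148 K.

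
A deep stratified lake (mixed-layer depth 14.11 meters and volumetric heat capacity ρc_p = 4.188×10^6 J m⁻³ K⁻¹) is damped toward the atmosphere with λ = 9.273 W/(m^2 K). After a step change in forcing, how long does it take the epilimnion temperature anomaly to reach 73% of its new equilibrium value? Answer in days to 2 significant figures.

Areal heat capacity C = ρc_p × D = 4.188×10^6 × 14.11 = 5.91×10^7 J/(m²·K).
τ = C / λ = 5.91×10^7 / 9.273 = 6.37×10^6 s.
Fraction reached: 1 − e^(−t/τ) = 0.73 ⇒ t = −τ ln(1 − 0.73) = τ × 1.31.
t = 8.34×10^6 s = 96.6 days.

97 days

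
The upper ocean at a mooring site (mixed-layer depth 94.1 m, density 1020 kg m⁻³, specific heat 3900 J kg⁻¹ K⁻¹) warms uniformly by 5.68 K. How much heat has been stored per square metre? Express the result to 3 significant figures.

Areal heat capacity C = ρ c_p D = 1020 × 3900 × 94.1 = 3.74×10^8 J/(m^2 K).
ΔQ = C ΔT = 3.74×10^8 × 5.68 = 2.13×10^9 J/m².

2.13×10^9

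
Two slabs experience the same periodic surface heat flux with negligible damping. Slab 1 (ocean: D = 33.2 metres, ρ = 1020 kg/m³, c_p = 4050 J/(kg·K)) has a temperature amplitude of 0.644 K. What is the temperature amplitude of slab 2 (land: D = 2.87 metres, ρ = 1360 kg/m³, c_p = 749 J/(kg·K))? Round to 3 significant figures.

30.2 K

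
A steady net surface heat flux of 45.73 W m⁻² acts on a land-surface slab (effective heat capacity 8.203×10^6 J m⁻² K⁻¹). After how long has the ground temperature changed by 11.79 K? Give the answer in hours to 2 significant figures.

Areal heat capacity C = 8.203×10^6 J m⁻² K⁻¹ (given).
Time required: Δt = C ΔT / F = 8.20×10^6 × 11.79 / 45.73 = 2.11×10^6 s.
In hours: 2.11×10^6 s / (3600 s/hour) = 587 hours.

590 hours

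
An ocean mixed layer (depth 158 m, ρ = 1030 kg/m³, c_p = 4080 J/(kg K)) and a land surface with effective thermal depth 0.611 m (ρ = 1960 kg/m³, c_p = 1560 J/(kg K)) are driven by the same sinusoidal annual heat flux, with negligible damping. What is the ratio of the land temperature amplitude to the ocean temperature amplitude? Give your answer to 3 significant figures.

355

C_ocean = 1030 × 4080 × 158 = 6.64×10^8 J/(m²·K).
C_land = 1960 × 1560 × 0.611 = 1.87×10^6 J/(m²·K).
Undamped amplitude ∝ 1/C, so A_land/A_ocean = C_ocean/C_land = 355.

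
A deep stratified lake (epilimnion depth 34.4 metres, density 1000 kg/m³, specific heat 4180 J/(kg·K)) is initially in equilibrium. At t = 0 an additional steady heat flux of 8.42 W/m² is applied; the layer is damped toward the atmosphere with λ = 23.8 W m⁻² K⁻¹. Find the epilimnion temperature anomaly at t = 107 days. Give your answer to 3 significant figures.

Areal heat capacity C = ρ c_p D = 1000 × 4180 × 34.4 = 1.44×10^8 J/(m^2 K).
τ = C / λ = 1.44×10^8 / 23.8 = 6.04×10^6 s.
Equilibrium anomaly ΔT_eq = F / λ = 8.42 / 23.8 = 0.354 K.
t = 107 days = 9.24×10^6 s, so t/τ = 1.53.
ΔT(t) = ΔT_eq (1 − e^(−t/τ)) = 0.354 × (1 − e^−1.53) = 0.277 K.

0.277 K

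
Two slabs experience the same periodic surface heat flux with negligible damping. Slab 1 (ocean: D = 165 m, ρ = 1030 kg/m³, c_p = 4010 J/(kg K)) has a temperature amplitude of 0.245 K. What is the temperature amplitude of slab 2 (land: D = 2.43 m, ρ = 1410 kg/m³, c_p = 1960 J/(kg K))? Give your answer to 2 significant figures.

25 K

C_ocean = 6.81×10^8 J/(m²·K); C_land = 6.72×10^6 J/(m²·K).
A ∝ 1/C ⇒ A_land = A_ocean × C_ocean/C_land = 0.245 × 101 = 24.9 K.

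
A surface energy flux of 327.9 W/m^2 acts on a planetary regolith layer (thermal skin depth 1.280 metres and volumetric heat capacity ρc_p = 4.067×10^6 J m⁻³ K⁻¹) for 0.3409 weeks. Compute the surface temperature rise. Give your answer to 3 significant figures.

13.0 K

Areal heat capacity C = ρc_p × D = 4.067×10^6 × 1.280 = 5.21×10^6 J m⁻² K⁻¹.
Net heat input Q = F Δt = 327.9 × (0.3409 weeks × 6.048×10^5 s/week) = 6.76×10^7 J/m².
ΔT = Q / C = 6.76×10^7 / 5.21×10^6 = 13.0 K.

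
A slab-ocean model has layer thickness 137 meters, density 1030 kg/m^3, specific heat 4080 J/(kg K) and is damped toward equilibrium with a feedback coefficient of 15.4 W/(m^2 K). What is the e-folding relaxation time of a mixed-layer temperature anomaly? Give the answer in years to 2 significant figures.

Areal heat capacity C = ρ c_p D = 1030 × 4080 × 137 = 5.76×10^8 J/(m^2 K).
Relaxation time τ = C / λ = 5.76×10^8 / 15.4 = 3.74×10^7 s.
In years: 3.74×10^7 s / (3.156×10^7 s/year) = 1.18 years.

1.2 years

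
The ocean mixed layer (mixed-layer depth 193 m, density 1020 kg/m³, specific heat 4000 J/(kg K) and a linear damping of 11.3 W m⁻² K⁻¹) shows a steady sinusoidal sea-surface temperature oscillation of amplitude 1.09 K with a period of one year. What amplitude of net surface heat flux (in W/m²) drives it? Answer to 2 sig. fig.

Areal heat capacity C = ρ c_p D = 1020 × 4000 × 193 = 7.87×10^8 J/(m^2 K).
ω = 2π / 3.15×10^7 s = 1.99×10^-7 s⁻¹.
√((Cω)² + λ²) = √((157)² + 11.3²) = 157 W/(m²·K).
F₀ = A × √((Cω)²+λ²) = 1.09 × 157 = 171 W/m².

170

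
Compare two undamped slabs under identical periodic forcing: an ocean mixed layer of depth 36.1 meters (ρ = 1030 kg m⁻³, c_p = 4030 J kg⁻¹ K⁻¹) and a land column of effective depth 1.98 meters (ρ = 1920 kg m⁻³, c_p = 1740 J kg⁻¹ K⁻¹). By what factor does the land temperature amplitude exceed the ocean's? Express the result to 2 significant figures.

C_ocean = 1030 × 4030 × 36.1 = 1.50×10^8 J/(m²·K).
C_land = 1920 × 1740 × 1.98 = 6.61×10^6 J/(m²·K).
Undamped amplitude ∝ 1/C, so A_land/A_ocean = C_ocean/C_land = 22.7.

23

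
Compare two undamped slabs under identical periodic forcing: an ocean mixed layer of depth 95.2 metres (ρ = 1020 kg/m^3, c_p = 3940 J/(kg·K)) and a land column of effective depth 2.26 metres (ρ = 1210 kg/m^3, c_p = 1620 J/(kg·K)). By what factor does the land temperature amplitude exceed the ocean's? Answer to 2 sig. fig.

86

C_ocean = 1020 × 3940 × 95.2 = 3.83×10^8 J/(m²·K).
C_land = 1210 × 1620 × 2.26 = 4.43×10^6 J/(m²·K).
Undamped amplitude ∝ 1/C, so A_land/A_ocean = C_ocean/C_land = 86.4.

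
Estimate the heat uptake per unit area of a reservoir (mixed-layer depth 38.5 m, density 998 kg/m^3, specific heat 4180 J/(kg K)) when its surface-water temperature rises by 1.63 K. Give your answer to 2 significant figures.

Areal heat capacity C = ρ c_p D = 998 × 4180 × 38.5 = 1.61×10^8 J m⁻² K⁻¹.
ΔQ = C ΔT = 1.61×10^8 × 1.63 = 2.62×10^8 J/m².

2.6×10^8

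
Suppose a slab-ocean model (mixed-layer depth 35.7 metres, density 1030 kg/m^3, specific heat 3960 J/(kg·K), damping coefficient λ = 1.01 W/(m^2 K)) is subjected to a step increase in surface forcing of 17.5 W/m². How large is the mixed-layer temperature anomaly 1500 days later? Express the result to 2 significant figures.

10 K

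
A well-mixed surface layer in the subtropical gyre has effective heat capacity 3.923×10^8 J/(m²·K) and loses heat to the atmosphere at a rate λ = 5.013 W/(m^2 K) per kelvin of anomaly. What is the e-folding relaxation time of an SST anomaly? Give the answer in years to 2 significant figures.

2.5 years

Areal heat capacity C = 3.923×10^8 J/(m²·K) (given).
Relaxation time τ = C / λ = 3.92×10^8 / 5.013 = 7.83×10^7 s.
In years: 7.83×10^7 s / (3.156×10^7 s/year) = 2.48 years.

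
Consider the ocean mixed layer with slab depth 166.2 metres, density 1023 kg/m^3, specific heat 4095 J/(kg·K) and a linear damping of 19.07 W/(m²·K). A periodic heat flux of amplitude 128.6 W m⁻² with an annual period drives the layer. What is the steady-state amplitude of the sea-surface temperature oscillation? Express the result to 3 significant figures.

0.918 K

Areal heat capacity C = ρ c_p D = 1023 × 4095 × 166.2 = 6.96×10^8 J/(m^2 K).
Angular frequency ω = 2π / T = 2π / 3.15×10^7 s = 1.99×10^-7 s⁻¹.
√((Cω)² + λ²) = √((139)² + 19.07²) = 140 W/(m²·K).
Amplitude A = F₀ / √((Cω)²+λ²) = 128.6 / 140 = 0.918 K.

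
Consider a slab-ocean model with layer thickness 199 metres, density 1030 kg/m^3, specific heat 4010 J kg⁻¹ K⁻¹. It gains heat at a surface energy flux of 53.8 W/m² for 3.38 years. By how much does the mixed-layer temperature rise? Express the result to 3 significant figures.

Areal heat capacity C = ρ c_p D = 1030 × 4010 × 199 = 8.22×10^8 J/(m²·K).
Net heat input Q = F Δt = 53.8 × (3.38 years × 3.156×10^7 s/year) = 5.74×10^9 J/m².
ΔT = Q / C = 5.74×10^9 / 8.22×10^8 = 6.98 K.

6.98 K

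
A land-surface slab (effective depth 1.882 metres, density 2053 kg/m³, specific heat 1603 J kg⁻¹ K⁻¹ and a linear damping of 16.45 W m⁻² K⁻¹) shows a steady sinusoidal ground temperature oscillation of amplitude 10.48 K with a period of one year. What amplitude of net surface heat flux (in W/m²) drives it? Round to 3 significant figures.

Areal heat capacity C = ρ c_p D = 2053 × 1603 × 1.882 = 6.19×10^6 J/(m²·K).
ω = 2π / 3.15×10^7 s = 1.99×10^-7 s⁻¹.
√((Cω)² + λ²) = √((1.23)² + 16.45²) = 16.5 W/(m²·K).
F₀ = A × √((Cω)²+λ²) = 10.48 × 16.5 = 173 W/m².

173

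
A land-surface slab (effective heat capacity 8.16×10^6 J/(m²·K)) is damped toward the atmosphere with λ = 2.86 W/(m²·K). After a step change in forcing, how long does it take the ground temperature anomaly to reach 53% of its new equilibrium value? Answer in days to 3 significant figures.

24.9 days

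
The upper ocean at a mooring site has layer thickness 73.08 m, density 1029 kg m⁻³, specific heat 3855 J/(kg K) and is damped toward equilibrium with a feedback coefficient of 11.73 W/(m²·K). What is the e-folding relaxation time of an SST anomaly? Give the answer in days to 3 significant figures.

Areal heat capacity C = ρ c_p D = 1029 × 3855 × 73.08 = 2.90×10^8 J m⁻² K⁻¹.
Relaxation time τ = C / λ = 2.90×10^8 / 11.73 = 2.47×10^7 s.
In days: 2.47×10^7 s / (86400 s/day) = 286 days.

286 days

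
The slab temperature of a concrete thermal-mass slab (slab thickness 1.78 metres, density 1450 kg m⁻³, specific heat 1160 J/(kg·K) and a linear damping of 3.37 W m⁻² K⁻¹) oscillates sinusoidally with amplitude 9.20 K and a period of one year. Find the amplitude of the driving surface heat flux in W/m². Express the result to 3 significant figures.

31.5

Areal heat capacity C = ρ c_p D = 1450 × 1160 × 1.78 = 2.99×10^6 J/(m²·K).
ω = 2π / 3.15×10^7 s = 1.99×10^-7 s⁻¹.
√((Cω)² + λ²) = √((0.597)² + 3.37²) = 3.42 W/(m²·K).
F₀ = A × √((Cω)²+λ²) = 9.20 × 3.42 = 31.5 W/m².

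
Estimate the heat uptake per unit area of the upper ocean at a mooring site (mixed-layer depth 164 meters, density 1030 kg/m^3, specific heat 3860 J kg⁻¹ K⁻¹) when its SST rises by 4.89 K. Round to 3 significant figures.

3.19×10^9

Areal heat capacity C = ρ c_p D = 1030 × 3860 × 164 = 6.52×10^8 J/(m^2 K).
ΔQ = C ΔT = 6.52×10^8 × 4.89 = 3.19×10^9 J/m².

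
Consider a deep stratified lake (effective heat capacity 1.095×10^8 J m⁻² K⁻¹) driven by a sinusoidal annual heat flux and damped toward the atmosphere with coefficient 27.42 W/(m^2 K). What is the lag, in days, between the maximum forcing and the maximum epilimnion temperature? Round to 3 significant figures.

39.0 days

Areal heat capacity C = 1.095×10^8 J m⁻² K⁻¹ (given).
ω = 2π / 3.15×10^7 s = 1.99×10^-7 s⁻¹.
Phase lag φ = arctan(Cω/λ) = arctan(21.8/27.42) = 0.672 rad.
Time lag = φ / ω = 0.672 / 1.99×10^-7 = 3.37×10^6 s = 39.0 days.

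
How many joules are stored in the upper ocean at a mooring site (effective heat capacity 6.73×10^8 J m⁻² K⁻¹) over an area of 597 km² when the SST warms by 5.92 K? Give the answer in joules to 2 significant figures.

Areal heat capacity C = 6.73×10^8 J m⁻² K⁻¹ (given).
Heat per unit area: q = C ΔT = 6.73×10^8 × 5.92 = 3.98×10^9 J/m².
Total heat: Q = q × A = 3.98×10^9 × (597 × 10⁶ m²) = 2.38×10^18 J.

2.4×10^18 J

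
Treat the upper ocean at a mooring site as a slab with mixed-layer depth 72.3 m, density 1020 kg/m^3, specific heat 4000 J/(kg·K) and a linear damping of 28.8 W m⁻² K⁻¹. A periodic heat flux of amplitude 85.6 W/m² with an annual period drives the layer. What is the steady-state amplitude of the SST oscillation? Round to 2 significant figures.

1.3 K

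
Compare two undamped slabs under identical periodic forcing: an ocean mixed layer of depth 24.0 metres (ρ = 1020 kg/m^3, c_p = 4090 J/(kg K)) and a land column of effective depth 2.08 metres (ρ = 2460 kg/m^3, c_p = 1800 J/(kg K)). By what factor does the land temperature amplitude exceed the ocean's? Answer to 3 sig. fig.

C_ocean = 1020 × 4090 × 24.0 = 1.00×10^8 J/(m²·K).
C_land = 2460 × 1800 × 2.08 = 9.21×10^6 J/(m²·K).
Undamped amplitude ∝ 1/C, so A_land/A_ocean = C_ocean/C_land = 10.9.

10.9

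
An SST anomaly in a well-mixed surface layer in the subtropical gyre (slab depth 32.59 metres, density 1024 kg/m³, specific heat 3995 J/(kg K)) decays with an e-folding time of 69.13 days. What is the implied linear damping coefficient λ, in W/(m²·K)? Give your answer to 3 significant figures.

22.3

Areal heat capacity C = ρ c_p D = 1024 × 3995 × 32.59 = 1.33×10^8 J m⁻² K⁻¹.
τ = 69.13 days = 5.97×10^6 s.
λ = C / τ = 1.33×10^8 / 5.97×10^6 = 22.3 W/(m²·K).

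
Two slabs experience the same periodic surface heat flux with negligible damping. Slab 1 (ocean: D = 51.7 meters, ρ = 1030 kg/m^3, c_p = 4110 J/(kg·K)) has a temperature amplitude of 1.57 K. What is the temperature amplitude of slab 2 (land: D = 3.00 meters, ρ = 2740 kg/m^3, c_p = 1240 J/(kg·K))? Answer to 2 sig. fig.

34 K

C_ocean = 2.19×10^8 J/(m²·K); C_land = 1.02×10^7 J/(m²·K).
A ∝ 1/C ⇒ A_land = A_ocean × C_ocean/C_land = 1.57 × 21.5 = 33.7 K.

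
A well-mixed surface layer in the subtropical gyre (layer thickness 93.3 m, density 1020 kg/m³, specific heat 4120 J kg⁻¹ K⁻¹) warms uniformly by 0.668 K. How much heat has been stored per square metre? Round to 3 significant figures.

Areal heat capacity C = ρ c_p D = 1020 × 4120 × 93.3 = 3.92×10^8 J/(m^2 K).
ΔQ = C ΔT = 3.92×10^8 × 0.668 = 2.62×10^8 J/m².

2.62×10^8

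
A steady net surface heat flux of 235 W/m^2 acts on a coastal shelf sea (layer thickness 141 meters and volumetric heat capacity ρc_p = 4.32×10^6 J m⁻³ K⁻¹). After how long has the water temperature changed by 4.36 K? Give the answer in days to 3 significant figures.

131 days

Areal heat capacity C = ρc_p × D = 4.32×10^6 × 141 = 6.09×10^8 J m⁻² K⁻¹.
Time required: Δt = C ΔT / F = 6.09×10^8 × 4.36 / 235 = 1.13×10^7 s.
In days: 1.13×10^7 s / (86400 s/day) = 131 days.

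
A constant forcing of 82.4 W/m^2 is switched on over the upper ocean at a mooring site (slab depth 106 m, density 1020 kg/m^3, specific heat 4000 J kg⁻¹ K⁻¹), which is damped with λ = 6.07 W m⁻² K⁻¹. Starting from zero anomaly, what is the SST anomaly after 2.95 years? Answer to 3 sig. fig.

Areal heat capacity C = ρ c_p D = 1020 × 4000 × 106 = 4.32×10^8 J m⁻² K⁻¹.
τ = C / λ = 4.32×10^8 / 6.07 = 7.12×10^7 s.
Equilibrium anomaly ΔT_eq = F / λ = 82.4 / 6.07 = 13.6 K.
t = 2.95 years = 9.31×10^7 s, so t/τ = 1.31.
ΔT(t) = ΔT_eq (1 − e^(−t/τ)) = 13.6 × (1 − e^−1.31) = 9.90 K.

9.90 K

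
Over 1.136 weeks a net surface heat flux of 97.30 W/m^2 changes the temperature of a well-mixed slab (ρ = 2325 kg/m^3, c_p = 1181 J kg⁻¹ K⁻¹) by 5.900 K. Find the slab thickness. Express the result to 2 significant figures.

4.1 m

Heat input Q = F Δt = 97.30 × 6.87×10^5 s = 6.69×10^7 J/m².
Required areal heat capacity C = Q / ΔT = 1.13×10^7 J/(m²·K).
Depth D = C / (ρ c_p) = 1.13×10^7 / (2325 × 1181) = 4.13 m.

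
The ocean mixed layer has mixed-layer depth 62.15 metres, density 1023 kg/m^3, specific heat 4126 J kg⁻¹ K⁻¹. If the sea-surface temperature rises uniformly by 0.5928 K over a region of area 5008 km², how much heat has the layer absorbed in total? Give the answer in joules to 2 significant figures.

Areal heat capacity C = ρ c_p D = 1023 × 4126 × 62.15 = 2.62×10^8 J/(m²·K).
Heat per unit area: q = C ΔT = 2.62×10^8 × 0.5928 = 1.56×10^8 J/m².
Total heat: Q = q × A = 1.56×10^8 × (5008 × 10⁶ m²) = 7.79×10^17 J.

7.8×10^17 J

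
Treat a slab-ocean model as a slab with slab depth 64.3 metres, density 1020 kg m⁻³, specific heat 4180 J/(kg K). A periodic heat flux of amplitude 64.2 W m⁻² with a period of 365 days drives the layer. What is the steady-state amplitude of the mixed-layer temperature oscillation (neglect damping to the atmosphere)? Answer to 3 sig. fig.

Areal heat capacity C = ρ c_p D = 1020 × 4180 × 64.3 = 2.74×10^8 J/(m²·K).
Angular frequency ω = 2π / T = 2π / 3.15×10^7 s = 1.99×10^-7 s⁻¹.
Cω = 2.74×10^8 × 1.99×10^-7 = 54.6 W/(m²·K).
Amplitude A = F₀ / (Cω) = 64.2 / 54.6 = 1.18 K.

1.18 K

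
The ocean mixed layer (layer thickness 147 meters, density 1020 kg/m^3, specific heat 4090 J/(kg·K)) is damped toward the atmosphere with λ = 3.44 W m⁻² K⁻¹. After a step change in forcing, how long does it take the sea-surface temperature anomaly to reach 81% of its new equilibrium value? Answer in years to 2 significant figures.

Areal heat capacity C = ρ c_p D = 1020 × 4090 × 147 = 6.13×10^8 J/(m²·K).
τ = C / λ = 6.13×10^8 / 3.44 = 1.78×10^8 s.
Fraction reached: 1 − e^(−t/τ) = 0.81 ⇒ t = −τ ln(1 − 0.81) = τ × 1.66.
t = 2.96×10^8 s = 9.38 years.

9.4 years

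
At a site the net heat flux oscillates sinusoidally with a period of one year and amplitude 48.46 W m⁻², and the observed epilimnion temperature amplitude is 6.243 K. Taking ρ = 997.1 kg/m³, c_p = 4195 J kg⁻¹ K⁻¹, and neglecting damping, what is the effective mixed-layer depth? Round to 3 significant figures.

9.31 m

ω = 2π / 3.15×10^7 s = 1.99×10^-7 s⁻¹.
Required C = F₀ / (A ω) = 48.46 / (6.243 × 1.99×10^-7) = 3.90×10^7 J/(m²·K).
D = C / (ρ c_p) = 3.90×10^7 / (997.1 × 4195) = 9.31 m.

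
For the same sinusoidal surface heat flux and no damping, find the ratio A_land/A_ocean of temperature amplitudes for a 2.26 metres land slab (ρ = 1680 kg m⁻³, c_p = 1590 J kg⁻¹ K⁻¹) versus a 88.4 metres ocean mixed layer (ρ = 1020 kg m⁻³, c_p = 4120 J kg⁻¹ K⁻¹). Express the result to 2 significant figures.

C_ocean = 1020 × 4120 × 88.4 = 3.71×10^8 J/(m²·K).
C_land = 1680 × 1590 × 2.26 = 6.04×10^6 J/(m²·K).
Undamped amplitude ∝ 1/C, so A_land/A_ocean = C_ocean/C_land = 61.5.

62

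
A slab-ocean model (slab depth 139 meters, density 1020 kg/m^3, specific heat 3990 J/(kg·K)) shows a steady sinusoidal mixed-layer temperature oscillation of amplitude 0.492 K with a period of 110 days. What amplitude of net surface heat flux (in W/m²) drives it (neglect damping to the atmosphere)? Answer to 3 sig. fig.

Areal heat capacity C = ρ c_p D = 1020 × 3990 × 139 = 5.66×10^8 J/(m²·K).
ω = 2π / 9.50×10^6 s = 6.61×10^-7 s⁻¹.
Cω = 5.66×10^8 × 6.61×10^-7 = 374 W/(m²·K).
F₀ = A × Cω = 0.492 × 374 = 184 W/m².

184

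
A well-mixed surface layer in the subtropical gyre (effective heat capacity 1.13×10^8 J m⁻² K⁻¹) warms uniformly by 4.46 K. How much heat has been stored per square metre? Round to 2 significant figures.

5.0×10^8

Areal heat capacity C = 1.13×10^8 J m⁻² K⁻¹ (given).
ΔQ = C ΔT = 1.13×10^8 × 4.46 = 5.04×10^8 J/m².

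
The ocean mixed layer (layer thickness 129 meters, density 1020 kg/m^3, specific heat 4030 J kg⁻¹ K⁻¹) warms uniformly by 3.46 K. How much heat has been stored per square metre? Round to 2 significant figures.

Areal heat capacity C = ρ c_p D = 1020 × 4030 × 129 = 5.30×10^8 J/(m^2 K).
ΔQ = C ΔT = 5.30×10^8 × 3.46 = 1.83×10^9 J/m².

1.8×10^9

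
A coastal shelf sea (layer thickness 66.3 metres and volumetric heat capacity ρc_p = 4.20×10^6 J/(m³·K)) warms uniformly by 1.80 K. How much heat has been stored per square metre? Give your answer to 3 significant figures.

5.01×10^8

Areal heat capacity C = ρc_p × D = 4.20×10^6 × 66.3 = 2.78×10^8 J/(m^2 K).
ΔQ = C ΔT = 2.78×10^8 × 1.80 = 5.01×10^8 J/m².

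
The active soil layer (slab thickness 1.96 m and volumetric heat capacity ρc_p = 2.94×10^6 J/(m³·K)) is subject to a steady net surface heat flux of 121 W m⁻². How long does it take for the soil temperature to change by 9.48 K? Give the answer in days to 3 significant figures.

5.23 days

Areal heat capacity C = ρc_p × D = 2.94×10^6 × 1.96 = 5.76×10^6 J m⁻² K⁻¹.
Time required: Δt = C ΔT / F = 5.76×10^6 × 9.48 / 121 = 4.51×10^5 s.
In days: 4.51×10^5 s / (86400 s/day) = 5.23 days.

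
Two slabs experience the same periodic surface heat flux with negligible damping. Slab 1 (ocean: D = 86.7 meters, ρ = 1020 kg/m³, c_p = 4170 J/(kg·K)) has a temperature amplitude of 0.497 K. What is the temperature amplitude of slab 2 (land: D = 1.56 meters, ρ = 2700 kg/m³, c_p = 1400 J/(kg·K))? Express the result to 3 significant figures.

C_ocean = 3.69×10^8 J/(m²·K); C_land = 5.90×10^6 J/(m²·K).
A ∝ 1/C ⇒ A_land = A_ocean × C_ocean/C_land = 0.497 × 62.5 = 31.1 K.

31.1 K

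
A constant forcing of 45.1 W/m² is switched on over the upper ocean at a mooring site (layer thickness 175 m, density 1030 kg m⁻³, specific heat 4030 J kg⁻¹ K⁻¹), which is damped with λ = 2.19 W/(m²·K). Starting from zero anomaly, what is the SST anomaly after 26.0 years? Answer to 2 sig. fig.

Areal heat capacity C = ρ c_p D = 1030 × 4030 × 175 = 7.26×10^8 J/(m²·K).
τ = C / λ = 7.26×10^8 / 2.19 = 3.32×10^8 s.
Equilibrium anomaly ΔT_eq = F / λ = 45.1 / 2.19 = 20.6 K.
t = 26.0 years = 8.20×10^8 s, so t/τ = 2.47.
ΔT(t) = ΔT_eq (1 − e^(−t/τ)) = 20.6 × (1 − e^−2.47) = 18.9 K.

19 K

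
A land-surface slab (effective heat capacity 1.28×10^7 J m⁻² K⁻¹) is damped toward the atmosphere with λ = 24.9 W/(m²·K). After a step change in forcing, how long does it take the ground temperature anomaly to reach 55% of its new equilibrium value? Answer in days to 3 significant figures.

4.75 days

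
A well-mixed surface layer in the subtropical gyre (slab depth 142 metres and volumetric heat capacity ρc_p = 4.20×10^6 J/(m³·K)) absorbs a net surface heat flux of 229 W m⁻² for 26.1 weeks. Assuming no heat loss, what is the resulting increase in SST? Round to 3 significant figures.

Areal heat capacity C = ρc_p × D = 4.20×10^6 × 142 = 5.96×10^8 J/(m^2 K).
Net heat input Q = F Δt = 229 × (26.1 weeks × 6.048×10^5 s/week) = 3.61×10^9 J/m².
ΔT = Q / C = 3.61×10^9 / 5.96×10^8 = 6.06 K.

6.06 K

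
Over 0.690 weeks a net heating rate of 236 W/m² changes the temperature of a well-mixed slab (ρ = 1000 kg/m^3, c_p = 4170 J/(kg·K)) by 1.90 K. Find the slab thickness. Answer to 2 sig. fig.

12 m

Heat input Q = F Δt = 236 × 4.17×10^5 s = 9.85×10^7 J/m².
Required areal heat capacity C = Q / ΔT = 5.18×10^7 J/(m²·K).
Depth D = C / (ρ c_p) = 5.18×10^7 / (1000 × 4170) = 12.4 m.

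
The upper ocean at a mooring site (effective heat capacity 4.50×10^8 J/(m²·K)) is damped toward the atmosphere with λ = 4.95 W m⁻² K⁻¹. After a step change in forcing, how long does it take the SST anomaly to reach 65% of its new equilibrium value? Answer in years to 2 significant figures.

Areal heat capacity C = 4.50×10^8 J/(m²·K) (given).
τ = C / λ = 4.50×10^8 / 4.95 = 9.09×10^7 s.
Fraction reached: 1 − e^(−t/τ) = 0.65 ⇒ t = −τ ln(1 − 0.65) = τ × 1.05.
t = 9.54×10^7 s = 3.02 years.

3.0 years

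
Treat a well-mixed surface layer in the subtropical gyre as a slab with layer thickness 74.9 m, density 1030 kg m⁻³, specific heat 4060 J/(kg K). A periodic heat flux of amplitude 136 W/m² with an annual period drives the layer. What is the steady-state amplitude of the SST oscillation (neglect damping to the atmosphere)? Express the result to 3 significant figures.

2.18 K

Areal heat capacity C = ρ c_p D = 1030 × 4060 × 74.9 = 3.13×10^8 J m⁻² K⁻¹.
Angular frequency ω = 2π / T = 2π / 3.15×10^7 s = 1.99×10^-7 s⁻¹.
Cω = 3.13×10^8 × 1.99×10^-7 = 62.4 W/(m²·K).
Amplitude A = F₀ / (Cω) = 136 / 62.4 = 2.18 K.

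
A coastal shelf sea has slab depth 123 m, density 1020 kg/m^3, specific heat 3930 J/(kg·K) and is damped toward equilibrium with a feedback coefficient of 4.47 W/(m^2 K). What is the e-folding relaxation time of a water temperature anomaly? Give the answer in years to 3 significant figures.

3.50 years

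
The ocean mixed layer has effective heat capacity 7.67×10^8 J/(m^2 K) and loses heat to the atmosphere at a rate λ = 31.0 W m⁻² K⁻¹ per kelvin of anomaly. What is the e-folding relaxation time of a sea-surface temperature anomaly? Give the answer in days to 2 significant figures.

Areal heat capacity C = 7.67×10^8 J/(m^2 K) (given).
Relaxation time τ = C / λ = 7.67×10^8 / 31.0 = 2.47×10^7 s.
In days: 2.47×10^7 s / (86400 s/day) = 286 days.

290 days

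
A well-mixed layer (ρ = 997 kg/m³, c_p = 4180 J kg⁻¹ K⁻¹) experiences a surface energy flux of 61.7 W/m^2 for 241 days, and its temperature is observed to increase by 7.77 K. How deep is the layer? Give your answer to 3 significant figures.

39.7 m

Heat input Q = F Δt = 61.7 × 2.08×10^7 s = 1.28×10^9 J/m².
Required areal heat capacity C = Q / ΔT = 1.65×10^8 J/(m²·K).
Depth D = C / (ρ c_p) = 1.65×10^8 / (997 × 4180) = 39.7 m.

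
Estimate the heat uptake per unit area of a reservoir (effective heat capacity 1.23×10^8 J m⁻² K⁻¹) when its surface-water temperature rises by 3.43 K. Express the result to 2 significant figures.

4.2×10^8

Areal heat capacity C = 1.23×10^8 J m⁻² K⁻¹ (given).
ΔQ = C ΔT = 1.23×10^8 × 3.43 = 4.22×10^8 J/m².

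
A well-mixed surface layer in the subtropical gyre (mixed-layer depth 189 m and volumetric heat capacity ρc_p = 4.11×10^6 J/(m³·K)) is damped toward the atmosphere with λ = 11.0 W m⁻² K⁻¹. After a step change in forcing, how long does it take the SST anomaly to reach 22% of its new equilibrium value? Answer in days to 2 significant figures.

200 days

Areal heat capacity C = ρc_p × D = 4.11×10^6 × 189 = 7.77×10^8 J/(m²·K).
τ = C / λ = 7.77×10^8 / 11.0 = 7.06×10^7 s.
Fraction reached: 1 − e^(−t/τ) = 0.22 ⇒ t = −τ ln(1 − 0.22) = τ × 0.248.
t = 1.75×10^7 s = 203 days.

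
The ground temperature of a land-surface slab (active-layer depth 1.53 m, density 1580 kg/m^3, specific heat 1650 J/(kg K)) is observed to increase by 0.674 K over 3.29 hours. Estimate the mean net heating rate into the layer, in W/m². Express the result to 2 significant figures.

230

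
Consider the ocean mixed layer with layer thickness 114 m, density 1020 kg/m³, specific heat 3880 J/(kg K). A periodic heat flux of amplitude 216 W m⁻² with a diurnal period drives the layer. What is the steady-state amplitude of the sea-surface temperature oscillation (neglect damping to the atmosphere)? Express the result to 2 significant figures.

0.0066 K

Areal heat capacity C = ρ c_p D = 1020 × 3880 × 114 = 4.51×10^8 J/(m²·K).
Angular frequency ω = 2π / T = 2π / 86400 s = 7.27×10^-5 s⁻¹.
Cω = 4.51×10^8 × 7.27×10^-5 = 32800 W/(m²·K).
Amplitude A = F₀ / (Cω) = 216 / 32800 = 0.00658 K.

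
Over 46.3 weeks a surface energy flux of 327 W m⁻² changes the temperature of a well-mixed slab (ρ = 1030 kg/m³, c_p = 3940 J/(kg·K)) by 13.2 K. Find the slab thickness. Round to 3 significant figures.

171 m

Heat input Q = F Δt = 327 × 2.80×10^7 s = 9.16×10^9 J/m².
Required areal heat capacity C = Q / ΔT = 6.94×10^8 J/(m²·K).
Depth D = C / (ρ c_p) = 6.94×10^8 / (1030 × 3940) = 171 m.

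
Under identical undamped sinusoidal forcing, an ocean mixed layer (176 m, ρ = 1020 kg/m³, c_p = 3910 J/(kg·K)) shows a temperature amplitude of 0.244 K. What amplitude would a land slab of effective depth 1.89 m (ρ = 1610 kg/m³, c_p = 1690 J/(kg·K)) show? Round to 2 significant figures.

33 K

C_ocean = 7.02×10^8 J/(m²·K); C_land = 5.14×10^6 J/(m²·K).
A ∝ 1/C ⇒ A_land = A_ocean × C_ocean/C_land = 0.244 × 136 = 33.3 K.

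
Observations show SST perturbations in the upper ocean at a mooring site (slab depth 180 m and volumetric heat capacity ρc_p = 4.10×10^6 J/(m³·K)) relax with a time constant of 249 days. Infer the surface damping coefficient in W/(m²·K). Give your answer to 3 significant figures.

34.3

Areal heat capacity C = ρc_p × D = 4.10×10^6 × 180 = 7.38×10^8 J/(m²·K).
τ = 249 days = 2.15×10^7 s.
λ = C / τ = 7.38×10^8 / 2.15×10^7 = 34.3 W/(m²·K).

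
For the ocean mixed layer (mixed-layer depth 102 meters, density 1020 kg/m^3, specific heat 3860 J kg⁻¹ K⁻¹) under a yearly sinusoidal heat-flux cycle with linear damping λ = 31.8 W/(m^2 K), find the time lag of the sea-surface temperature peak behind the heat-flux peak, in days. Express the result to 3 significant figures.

Areal heat capacity C = ρ c_p D = 1020 × 3860 × 102 = 4.02×10^8 J/(m²·K).
ω = 2π / 3.15×10^7 s = 1.99×10^-7 s⁻¹.
Phase lag φ = arctan(Cω/λ) = arctan(80.0/31.8) = 1.19 rad.
Time lag = φ / ω = 1.19 / 1.99×10^-7 = 5.99×10^6 s = 69.3 days.

69.3 days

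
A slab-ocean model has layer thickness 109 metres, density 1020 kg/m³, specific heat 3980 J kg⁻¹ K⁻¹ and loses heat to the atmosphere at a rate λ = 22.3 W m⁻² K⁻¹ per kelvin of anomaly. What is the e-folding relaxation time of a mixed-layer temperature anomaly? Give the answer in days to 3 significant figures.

230 days

Areal heat capacity C = ρ c_p D = 1020 × 3980 × 109 = 4.42×10^8 J/(m^2 K).
Relaxation time τ = C / λ = 4.42×10^8 / 22.3 = 1.98×10^7 s.
In days: 1.98×10^7 s / (86400 s/day) = 230 days.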